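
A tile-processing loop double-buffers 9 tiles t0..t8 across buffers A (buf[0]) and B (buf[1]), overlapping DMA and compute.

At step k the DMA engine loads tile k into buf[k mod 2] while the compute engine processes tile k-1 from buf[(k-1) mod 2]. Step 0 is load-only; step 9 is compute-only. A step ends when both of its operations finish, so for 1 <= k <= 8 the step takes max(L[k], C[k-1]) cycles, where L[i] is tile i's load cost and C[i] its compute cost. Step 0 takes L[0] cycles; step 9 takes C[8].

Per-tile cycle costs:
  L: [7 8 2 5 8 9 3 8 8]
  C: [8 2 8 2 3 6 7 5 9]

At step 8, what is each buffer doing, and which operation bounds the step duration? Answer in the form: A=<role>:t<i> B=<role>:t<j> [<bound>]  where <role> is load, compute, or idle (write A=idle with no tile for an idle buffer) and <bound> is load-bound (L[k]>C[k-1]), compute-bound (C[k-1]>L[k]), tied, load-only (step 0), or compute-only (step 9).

step 8: A=load:t8 B=compute:t7 [load-bound]

[0] DMA t0→A (7c) ∥ CU idle ⇒ 7c, clock 7
[1] DMA t1→B (8c) ∥ CU A:t0 (8c) ⇒ 8c, clock 15
[2] DMA t2→A (2c) ∥ CU B:t1 (2c) ⇒ 2c, clock 17
[3] DMA t3→B (5c) ∥ CU A:t2 (8c) ⇒ 8c, clock 25
[4] DMA t4→A (8c) ∥ CU B:t3 (2c) ⇒ 8c, clock 33
[5] DMA t5→B (9c) ∥ CU A:t4 (3c) ⇒ 9c, clock 42
[6] DMA t6→A (3c) ∥ CU B:t5 (6c) ⇒ 6c, clock 48
[7] DMA t7→B (8c) ∥ CU A:t6 (7c) ⇒ 8c, clock 56
[8] DMA t8→A (8c) ∥ CU B:t7 (5c) ⇒ 8c, clock 64
[9] DMA idle ∥ CU A:t8 (9c) ⇒ 9c, clock 73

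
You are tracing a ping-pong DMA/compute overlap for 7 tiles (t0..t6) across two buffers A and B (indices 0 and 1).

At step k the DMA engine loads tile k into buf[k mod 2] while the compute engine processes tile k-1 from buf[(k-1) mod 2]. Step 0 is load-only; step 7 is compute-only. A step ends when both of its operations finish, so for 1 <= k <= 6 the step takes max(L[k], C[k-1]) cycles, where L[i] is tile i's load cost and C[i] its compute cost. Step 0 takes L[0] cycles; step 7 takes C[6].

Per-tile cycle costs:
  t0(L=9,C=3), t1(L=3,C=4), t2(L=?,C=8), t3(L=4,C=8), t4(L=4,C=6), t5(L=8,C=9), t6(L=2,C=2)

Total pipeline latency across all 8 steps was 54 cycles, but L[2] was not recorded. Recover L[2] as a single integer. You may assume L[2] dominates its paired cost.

L[2] = 7

step 0 | dur = L[0]=9 = 9
step 1 | dur = max(L[1]=3, C[0]=3) = 3
step 2 | dur = max(L[2]=?, C[1]=4) = L[2]  (unknown; binding)
step 3 | dur = max(L[3]=4, C[2]=8) = 8
step 4 | dur = max(L[4]=4, C[3]=8) = 8
step 5 | dur = max(L[5]=8, C[4]=6) = 8
step 6 | dur = max(L[6]=2, C[5]=9) = 9
step 7 | dur = C[6]=2 = 2
sum of known step durations = 47
dur[2] = total - known = 54 - 47 = 7
L[2] is the binding max in step 2, so L[2] = dur[2] = 7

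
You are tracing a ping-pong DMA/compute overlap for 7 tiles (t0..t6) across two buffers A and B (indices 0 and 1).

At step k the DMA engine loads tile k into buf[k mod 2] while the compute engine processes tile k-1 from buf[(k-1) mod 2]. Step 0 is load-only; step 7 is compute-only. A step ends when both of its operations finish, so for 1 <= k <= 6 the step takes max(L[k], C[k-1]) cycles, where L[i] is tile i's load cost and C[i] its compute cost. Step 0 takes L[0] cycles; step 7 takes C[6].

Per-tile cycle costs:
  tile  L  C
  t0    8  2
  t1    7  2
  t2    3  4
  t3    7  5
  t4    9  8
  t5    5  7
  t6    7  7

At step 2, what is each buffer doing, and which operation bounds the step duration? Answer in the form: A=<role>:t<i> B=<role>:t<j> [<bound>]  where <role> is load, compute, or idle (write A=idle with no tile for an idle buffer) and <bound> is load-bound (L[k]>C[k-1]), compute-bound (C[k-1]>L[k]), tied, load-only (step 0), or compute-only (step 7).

step 2: A=load:t2 B=compute:t1 [load-bound]

k=0 load=t0/8c comp=- wait=8 total=8
k=1 load=t1/7c comp=t0/2c wait=7 total=15
k=2 load=t2/3c comp=t1/2c wait=3 total=18
k=3 load=t3/7c comp=t2/4c wait=7 total=25
k=4 load=t4/9c comp=t3/5c wait=9 total=34
k=5 load=t5/5c comp=t4/8c wait=8 total=42
k=6 load=t6/7c comp=t5/7c wait=7 total=49
k=7 load=- comp=t6/7c wait=7 total=56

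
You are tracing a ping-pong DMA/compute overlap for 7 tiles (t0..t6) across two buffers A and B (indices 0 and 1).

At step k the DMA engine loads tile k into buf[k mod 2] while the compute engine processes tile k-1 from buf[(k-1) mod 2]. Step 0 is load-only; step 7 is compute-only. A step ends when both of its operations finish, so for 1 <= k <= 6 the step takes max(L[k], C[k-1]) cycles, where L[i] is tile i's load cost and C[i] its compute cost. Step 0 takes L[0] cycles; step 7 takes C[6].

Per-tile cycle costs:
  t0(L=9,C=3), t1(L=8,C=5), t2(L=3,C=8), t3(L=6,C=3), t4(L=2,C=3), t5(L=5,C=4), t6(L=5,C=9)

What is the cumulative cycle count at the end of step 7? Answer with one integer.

end_cycle[7] = 52

step 0: L[0]=9 → dur=9, Σ=9 | A=load:t0 B=idle [load-only]
step 1: L[1]=8 C[0]=3 → dur=8, Σ=17 | A=compute:t0 B=load:t1 [load-bound]
step 2: L[2]=3 C[1]=5 → dur=5, Σ=22 | A=load:t2 B=compute:t1 [compute-bound]
step 3: L[3]=6 C[2]=8 → dur=8, Σ=30 | A=compute:t2 B=load:t3 [compute-bound]
step 4: L[4]=2 C[3]=3 → dur=3, Σ=33 | A=load:t4 B=compute:t3 [compute-bound]
step 5: L[5]=5 C[4]=3 → dur=5, Σ=38 | A=compute:t4 B=load:t5 [load-bound]
step 6: L[6]=5 C[5]=4 → dur=5, Σ=43 | A=load:t6 B=compute:t5 [load-bound]
step 7: C[6]=9 → dur=9, Σ=52 | A=compute:t6 B=idle [compute-only]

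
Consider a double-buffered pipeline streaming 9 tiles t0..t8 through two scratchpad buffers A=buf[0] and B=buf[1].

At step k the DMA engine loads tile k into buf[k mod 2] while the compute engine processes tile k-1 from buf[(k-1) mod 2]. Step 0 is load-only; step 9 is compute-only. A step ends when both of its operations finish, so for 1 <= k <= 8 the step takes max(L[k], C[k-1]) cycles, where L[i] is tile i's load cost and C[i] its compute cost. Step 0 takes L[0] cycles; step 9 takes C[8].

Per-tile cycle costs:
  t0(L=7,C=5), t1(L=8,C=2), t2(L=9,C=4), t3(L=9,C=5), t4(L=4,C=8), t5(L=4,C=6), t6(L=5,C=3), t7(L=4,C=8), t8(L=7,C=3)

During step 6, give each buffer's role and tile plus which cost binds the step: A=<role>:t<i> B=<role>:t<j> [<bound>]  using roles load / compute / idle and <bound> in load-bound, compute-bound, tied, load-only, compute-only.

step 0: L[0]=7 → dur=7, Σ=7 | A=load:t0 B=idle [load-only]
step 1: L[1]=8 C[0]=5 → dur=8, Σ=15 | A=compute:t0 B=load:t1 [load-bound]
step 2: L[2]=9 C[1]=2 → dur=9, Σ=24 | A=load:t2 B=compute:t1 [load-bound]
step 3: L[3]=9 C[2]=4 → dur=9, Σ=33 | A=compute:t2 B=load:t3 [load-bound]
step 4: L[4]=4 C[3]=5 → dur=5, Σ=38 | A=load:t4 B=compute:t3 [compute-bound]
step 5: L[5]=4 C[4]=8 → dur=8, Σ=46 | A=compute:t4 B=load:t5 [compute-bound]
step 6: L[6]=5 C[5]=6 → dur=6, Σ=52 | A=load:t6 B=compute:t5 [compute-bound]
step 7: L[7]=4 C[6]=3 → dur=4, Σ=56 | A=compute:t6 B=load:t7 [load-bound]
step 8: L[8]=7 C[7]=8 → dur=8, Σ=64 | A=load:t8 B=compute:t7 [compute-bound]
step 9: C[8]=3 → dur=3, Σ=67 | A=compute:t8 B=idle [compute-only]

step 6: A=load:t6 B=compute:t5 [compute-bound]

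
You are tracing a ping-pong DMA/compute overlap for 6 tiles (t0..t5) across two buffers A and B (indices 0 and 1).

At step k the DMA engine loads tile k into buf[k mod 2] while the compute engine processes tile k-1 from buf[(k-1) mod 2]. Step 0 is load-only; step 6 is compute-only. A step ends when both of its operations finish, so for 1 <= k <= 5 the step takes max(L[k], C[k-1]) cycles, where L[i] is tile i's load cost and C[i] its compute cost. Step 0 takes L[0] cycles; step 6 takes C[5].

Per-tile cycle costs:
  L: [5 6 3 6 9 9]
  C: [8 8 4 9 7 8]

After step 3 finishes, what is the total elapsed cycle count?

step 0: L[0]=5 → dur=5, Σ=5 | A=load:t0 B=idle [load-only]
step 1: L[1]=6 C[0]=8 → dur=8, Σ=13 | A=compute:t0 B=load:t1 [compute-bound]
step 2: L[2]=3 C[1]=8 → dur=8, Σ=21 | A=load:t2 B=compute:t1 [compute-bound]
step 3: L[3]=6 C[2]=4 → dur=6, Σ=27 | A=compute:t2 B=load:t3 [load-bound]
step 4: L[4]=9 C[3]=9 → dur=9, Σ=36 | A=load:t4 B=compute:t3 [tied]
step 5: L[5]=9 C[4]=7 → dur=9, Σ=45 | A=compute:t4 B=load:t5 [load-bound]
step 6: C[5]=8 → dur=8, Σ=53 | A=idle B=compute:t5 [compute-only]

end_cycle[3] = 27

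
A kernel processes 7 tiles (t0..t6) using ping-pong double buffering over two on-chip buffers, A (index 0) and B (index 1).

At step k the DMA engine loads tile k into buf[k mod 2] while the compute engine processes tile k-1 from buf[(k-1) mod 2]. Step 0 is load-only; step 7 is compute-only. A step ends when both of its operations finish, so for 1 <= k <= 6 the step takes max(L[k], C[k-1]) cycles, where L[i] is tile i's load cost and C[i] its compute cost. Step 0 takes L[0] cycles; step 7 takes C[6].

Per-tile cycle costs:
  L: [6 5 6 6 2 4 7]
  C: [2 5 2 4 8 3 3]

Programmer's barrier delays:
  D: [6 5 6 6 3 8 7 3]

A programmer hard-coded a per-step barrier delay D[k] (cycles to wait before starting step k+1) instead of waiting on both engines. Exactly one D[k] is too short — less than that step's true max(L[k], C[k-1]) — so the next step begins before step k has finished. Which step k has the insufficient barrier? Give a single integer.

[0] required=L[0]=6=6 vs D=6 ok
[1] required=max(L[1]=5,C[0]=2)=5 vs D=5 ok
[2] required=max(L[2]=6,C[1]=5)=6 vs D=6 ok
[3] required=max(L[3]=6,C[2]=2)=6 vs D=6 ok
[4] required=max(L[4]=2,C[3]=4)=4 vs D=3 SHORT
[5] required=max(L[5]=4,C[4]=8)=8 vs D=8 ok
[6] required=max(L[6]=7,C[5]=3)=7 vs D=7 ok
[7] required=C[6]=3=3 vs D=3 ok

hazard at step 4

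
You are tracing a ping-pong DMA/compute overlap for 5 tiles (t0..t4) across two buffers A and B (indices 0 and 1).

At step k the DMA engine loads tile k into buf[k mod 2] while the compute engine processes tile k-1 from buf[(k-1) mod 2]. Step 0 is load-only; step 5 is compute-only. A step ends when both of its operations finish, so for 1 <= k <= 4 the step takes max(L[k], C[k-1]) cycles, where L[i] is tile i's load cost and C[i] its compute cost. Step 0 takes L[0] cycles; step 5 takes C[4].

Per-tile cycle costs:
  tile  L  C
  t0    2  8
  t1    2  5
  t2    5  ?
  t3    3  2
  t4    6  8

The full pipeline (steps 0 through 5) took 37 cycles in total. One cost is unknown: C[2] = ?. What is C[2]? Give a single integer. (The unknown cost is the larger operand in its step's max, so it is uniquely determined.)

C[2] = 8

step 0 = dur = L[0]=2 = 2
step 1 = dur = max(L[1]=2, C[0]=8) = 8
step 2 = dur = max(L[2]=5, C[1]=5) = 5
step 3 = dur = max(L[3]=3, C[2]=?) = C[2]  (unknown; binding)
step 4 = dur = max(L[4]=6, C[3]=2) = 6
step 5 = dur = C[4]=8 = 8
sum of known step durations = 29
dur[3] = total - known = 37 - 29 = 8
C[2] is the binding max in step 3, so C[2] = dur[3] = 8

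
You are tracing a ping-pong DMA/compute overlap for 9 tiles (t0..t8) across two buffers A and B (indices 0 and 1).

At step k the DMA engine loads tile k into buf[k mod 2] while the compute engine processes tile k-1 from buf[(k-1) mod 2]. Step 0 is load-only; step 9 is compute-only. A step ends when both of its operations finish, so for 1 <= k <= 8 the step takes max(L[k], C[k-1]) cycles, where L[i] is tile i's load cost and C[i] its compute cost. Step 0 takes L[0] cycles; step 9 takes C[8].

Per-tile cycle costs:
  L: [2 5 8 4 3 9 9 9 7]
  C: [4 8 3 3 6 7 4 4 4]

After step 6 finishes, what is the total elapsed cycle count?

end_cycle[6] = 40

k=0 load=t0/2c comp=- wait=2 total=2
k=1 load=t1/5c comp=t0/4c wait=5 total=7
k=2 load=t2/8c comp=t1/8c wait=8 total=15
k=3 load=t3/4c comp=t2/3c wait=4 total=19
k=4 load=t4/3c comp=t3/3c wait=3 total=22
k=5 load=t5/9c comp=t4/6c wait=9 total=31
k=6 load=t6/9c comp=t5/7c wait=9 total=40
k=7 load=t7/9c comp=t6/4c wait=9 total=49
k=8 load=t8/7c comp=t7/4c wait=7 total=56
k=9 load=- comp=t8/4c wait=4 total=60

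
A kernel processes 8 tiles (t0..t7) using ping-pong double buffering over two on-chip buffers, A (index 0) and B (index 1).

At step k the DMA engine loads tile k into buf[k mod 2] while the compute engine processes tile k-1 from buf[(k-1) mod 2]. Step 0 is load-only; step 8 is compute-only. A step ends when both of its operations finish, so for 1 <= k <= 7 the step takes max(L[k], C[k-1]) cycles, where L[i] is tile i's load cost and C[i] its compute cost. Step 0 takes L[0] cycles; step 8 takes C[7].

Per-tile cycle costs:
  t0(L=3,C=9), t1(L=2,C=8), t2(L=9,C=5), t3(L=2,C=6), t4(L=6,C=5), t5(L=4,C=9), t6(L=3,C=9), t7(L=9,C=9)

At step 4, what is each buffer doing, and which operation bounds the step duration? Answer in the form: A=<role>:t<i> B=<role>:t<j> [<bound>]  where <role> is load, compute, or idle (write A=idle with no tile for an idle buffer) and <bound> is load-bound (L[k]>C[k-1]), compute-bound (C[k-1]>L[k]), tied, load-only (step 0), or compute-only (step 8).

[0] DMA t0→A (3c) ∥ CU idle ⇒ 3c, clock 3
[1] DMA t1→B (2c) ∥ CU A:t0 (9c) ⇒ 9c, clock 12
[2] DMA t2→A (9c) ∥ CU B:t1 (8c) ⇒ 9c, clock 21
[3] DMA t3→B (2c) ∥ CU A:t2 (5c) ⇒ 5c, clock 26
[4] DMA t4→A (6c) ∥ CU B:t3 (6c) ⇒ 6c, clock 32
[5] DMA t5→B (4c) ∥ CU A:t4 (5c) ⇒ 5c, clock 37
[6] DMA t6→A (3c) ∥ CU B:t5 (9c) ⇒ 9c, clock 46
[7] DMA t7→B (9c) ∥ CU A:t6 (9c) ⇒ 9c, clock 55
[8] DMA idle ∥ CU B:t7 (9c) ⇒ 9c, clock 64

step 4: A=load:t4 B=compute:t3 [tied]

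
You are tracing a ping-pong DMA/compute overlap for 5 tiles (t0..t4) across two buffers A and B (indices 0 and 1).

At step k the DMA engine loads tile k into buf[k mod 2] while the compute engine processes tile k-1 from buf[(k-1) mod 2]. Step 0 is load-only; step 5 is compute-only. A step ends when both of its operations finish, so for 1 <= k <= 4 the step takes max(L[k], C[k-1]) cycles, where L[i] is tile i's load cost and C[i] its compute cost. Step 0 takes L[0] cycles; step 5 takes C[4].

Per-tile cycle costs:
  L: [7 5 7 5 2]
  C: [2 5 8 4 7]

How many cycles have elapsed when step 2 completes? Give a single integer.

step 0: L[0]=7 → dur=7, Σ=7 | A=load:t0 B=idle [load-only]
step 1: L[1]=5 C[0]=2 → dur=5, Σ=12 | A=compute:t0 B=load:t1 [load-bound]
step 2: L[2]=7 C[1]=5 → dur=7, Σ=19 | A=load:t2 B=compute:t1 [load-bound]
step 3: L[3]=5 C[2]=8 → dur=8, Σ=27 | A=compute:t2 B=load:t3 [compute-bound]
step 4: L[4]=2 C[3]=4 → dur=4, Σ=31 | A=load:t4 B=compute:t3 [compute-bound]
step 5: C[4]=7 → dur=7, Σ=38 | A=compute:t4 B=idle [compute-only]

end_cycle[2] = 19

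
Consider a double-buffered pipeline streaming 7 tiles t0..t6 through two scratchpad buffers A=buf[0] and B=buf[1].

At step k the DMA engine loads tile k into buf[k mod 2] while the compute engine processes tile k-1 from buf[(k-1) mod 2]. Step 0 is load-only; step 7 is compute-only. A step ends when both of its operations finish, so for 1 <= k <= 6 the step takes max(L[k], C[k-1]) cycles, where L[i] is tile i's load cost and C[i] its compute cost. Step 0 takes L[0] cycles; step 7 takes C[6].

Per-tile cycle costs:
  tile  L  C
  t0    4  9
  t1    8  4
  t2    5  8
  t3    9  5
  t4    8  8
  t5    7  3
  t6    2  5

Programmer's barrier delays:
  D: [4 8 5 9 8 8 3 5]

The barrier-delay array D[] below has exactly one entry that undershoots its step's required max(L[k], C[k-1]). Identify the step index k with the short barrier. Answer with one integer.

[0] required=L[0]=4=4 vs D=4 ok
[1] required=max(L[1]=8,C[0]=9)=9 vs D=8 SHORT
[2] required=max(L[2]=5,C[1]=4)=5 vs D=5 ok
[3] required=max(L[3]=9,C[2]=8)=9 vs D=9 ok
[4] required=max(L[4]=8,C[3]=5)=8 vs D=8 ok
[5] required=max(L[5]=7,C[4]=8)=8 vs D=8 ok
[6] required=max(L[6]=2,C[5]=3)=3 vs D=3 ok
[7] required=C[6]=5=5 vs D=5 ok

hazard at step 1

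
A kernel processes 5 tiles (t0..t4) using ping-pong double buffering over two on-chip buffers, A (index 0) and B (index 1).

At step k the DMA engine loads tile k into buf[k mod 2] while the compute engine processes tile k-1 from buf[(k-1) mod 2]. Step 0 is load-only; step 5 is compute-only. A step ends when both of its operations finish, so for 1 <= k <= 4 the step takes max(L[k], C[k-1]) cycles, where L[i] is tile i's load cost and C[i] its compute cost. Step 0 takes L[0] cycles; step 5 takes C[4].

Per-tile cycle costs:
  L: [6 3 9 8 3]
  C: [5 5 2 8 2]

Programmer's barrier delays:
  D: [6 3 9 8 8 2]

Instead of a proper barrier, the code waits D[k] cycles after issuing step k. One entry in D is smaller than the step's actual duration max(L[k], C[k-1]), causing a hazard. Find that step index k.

[0] required=L[0]=6=6 vs D=6 ok
[1] required=max(L[1]=3,C[0]=5)=5 vs D=3 SHORT
[2] required=max(L[2]=9,C[1]=5)=9 vs D=9 ok
[3] required=max(L[3]=8,C[2]=2)=8 vs D=8 ok
[4] required=max(L[4]=3,C[3]=8)=8 vs D=8 ok
[5] required=C[4]=2=2 vs D=2 ok

hazard at step 1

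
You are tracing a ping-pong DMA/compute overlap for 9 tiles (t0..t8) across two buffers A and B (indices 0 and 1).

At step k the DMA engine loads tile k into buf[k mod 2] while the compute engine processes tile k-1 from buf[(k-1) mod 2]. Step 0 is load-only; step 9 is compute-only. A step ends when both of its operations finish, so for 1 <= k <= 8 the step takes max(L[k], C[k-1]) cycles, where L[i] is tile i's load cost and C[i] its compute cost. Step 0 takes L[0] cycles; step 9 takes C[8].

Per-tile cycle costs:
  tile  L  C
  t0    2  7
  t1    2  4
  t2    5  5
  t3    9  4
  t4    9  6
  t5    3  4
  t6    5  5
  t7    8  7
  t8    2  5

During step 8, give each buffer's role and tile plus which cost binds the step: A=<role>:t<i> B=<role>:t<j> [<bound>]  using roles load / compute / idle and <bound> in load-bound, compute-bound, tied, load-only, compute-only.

  0. 2=2c; end=2; A:t0 B:-
  1. max(2,7)=7c; end=9; A:t0 B:t1
  2. max(5,4)=5c; end=14; A:t2 B:t1
  3. max(9,5)=9c; end=23; A:t2 B:t3
  4. max(9,4)=9c; end=32; A:t4 B:t3
  5. max(3,6)=6c; end=38; A:t4 B:t5
  6. max(5,4)=5c; end=43; A:t6 B:t5
  7. max(8,5)=8c; end=51; A:t6 B:t7
  8. max(2,7)=7c; end=58; A:t8 B:t7
  9. 5=5c; end=63; A:t8 B:t7

step 8: A=load:t8 B=compute:t7 [compute-bound]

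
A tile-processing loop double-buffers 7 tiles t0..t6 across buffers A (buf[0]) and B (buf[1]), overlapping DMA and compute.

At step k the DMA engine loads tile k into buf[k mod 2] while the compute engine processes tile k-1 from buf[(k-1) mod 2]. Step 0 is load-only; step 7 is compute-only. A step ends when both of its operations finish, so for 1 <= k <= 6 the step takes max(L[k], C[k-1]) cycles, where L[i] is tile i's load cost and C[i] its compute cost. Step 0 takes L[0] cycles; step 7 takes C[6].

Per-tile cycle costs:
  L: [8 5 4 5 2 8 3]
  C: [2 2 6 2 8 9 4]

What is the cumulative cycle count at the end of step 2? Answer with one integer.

k=0 load=t0/8c comp=- wait=8 total=8
k=1 load=t1/5c comp=t0/2c wait=5 total=13
k=2 load=t2/4c comp=t1/2c wait=4 total=17
k=3 load=t3/5c comp=t2/6c wait=6 total=23
k=4 load=t4/2c comp=t3/2c wait=2 total=25
k=5 load=t5/8c comp=t4/8c wait=8 total=33
k=6 load=t6/3c comp=t5/9c wait=9 total=42
k=7 load=- comp=t6/4c wait=4 total=46

end_cycle[2] = 17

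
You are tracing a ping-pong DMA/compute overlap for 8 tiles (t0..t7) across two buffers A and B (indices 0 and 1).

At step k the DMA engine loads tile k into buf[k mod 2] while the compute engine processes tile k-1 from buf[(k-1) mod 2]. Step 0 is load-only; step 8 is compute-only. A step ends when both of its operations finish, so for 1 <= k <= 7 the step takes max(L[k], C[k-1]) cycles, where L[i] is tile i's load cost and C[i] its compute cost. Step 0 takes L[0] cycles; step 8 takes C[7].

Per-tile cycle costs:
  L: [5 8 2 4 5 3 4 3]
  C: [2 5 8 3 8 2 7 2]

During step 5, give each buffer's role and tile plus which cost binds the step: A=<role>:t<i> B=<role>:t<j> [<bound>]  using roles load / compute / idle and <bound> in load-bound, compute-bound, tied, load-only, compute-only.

  0. 5=5c; end=5; A:t0 B:-
  1. max(8,2)=8c; end=13; A:t0 B:t1
  2. max(2,5)=5c; end=18; A:t2 B:t1
  3. max(4,8)=8c; end=26; A:t2 B:t3
  4. max(5,3)=5c; end=31; A:t4 B:t3
  5. max(3,8)=8c; end=39; A:t4 B:t5
  6. max(4,2)=4c; end=43; A:t6 B:t5
  7. max(3,7)=7c; end=50; A:t6 B:t7
  8. 2=2c; end=52; A:t6 B:t7

step 5: A=compute:t4 B=load:t5 [compute-bound]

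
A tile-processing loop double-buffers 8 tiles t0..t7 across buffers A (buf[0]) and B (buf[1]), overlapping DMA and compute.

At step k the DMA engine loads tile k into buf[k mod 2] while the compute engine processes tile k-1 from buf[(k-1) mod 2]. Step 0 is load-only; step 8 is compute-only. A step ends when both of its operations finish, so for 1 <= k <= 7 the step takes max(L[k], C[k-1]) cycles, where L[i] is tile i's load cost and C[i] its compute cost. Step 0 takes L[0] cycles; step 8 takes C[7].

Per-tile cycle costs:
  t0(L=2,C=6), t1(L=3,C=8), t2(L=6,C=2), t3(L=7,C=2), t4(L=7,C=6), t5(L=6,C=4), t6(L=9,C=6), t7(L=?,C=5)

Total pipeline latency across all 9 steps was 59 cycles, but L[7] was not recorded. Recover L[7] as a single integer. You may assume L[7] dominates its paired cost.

step 0 → dur = L[0]=2 = 2
step 1 → dur = max(L[1]=3, C[0]=6) = 6
step 2 → dur = max(L[2]=6, C[1]=8) = 8
step 3 → dur = max(L[3]=7, C[2]=2) = 7
step 4 → dur = max(L[4]=7, C[3]=2) = 7
step 5 → dur = max(L[5]=6, C[4]=6) = 6
step 6 → dur = max(L[6]=9, C[5]=4) = 9
step 7 → dur = max(L[7]=?, C[6]=6) = L[7]  (unknown; binding)
step 8 → dur = C[7]=5 = 5
sum of known step durations = 50
dur[7] = total - known = 59 - 50 = 9
L[7] is the binding max in step 7, so L[7] = dur[7] = 9

L[7] = 9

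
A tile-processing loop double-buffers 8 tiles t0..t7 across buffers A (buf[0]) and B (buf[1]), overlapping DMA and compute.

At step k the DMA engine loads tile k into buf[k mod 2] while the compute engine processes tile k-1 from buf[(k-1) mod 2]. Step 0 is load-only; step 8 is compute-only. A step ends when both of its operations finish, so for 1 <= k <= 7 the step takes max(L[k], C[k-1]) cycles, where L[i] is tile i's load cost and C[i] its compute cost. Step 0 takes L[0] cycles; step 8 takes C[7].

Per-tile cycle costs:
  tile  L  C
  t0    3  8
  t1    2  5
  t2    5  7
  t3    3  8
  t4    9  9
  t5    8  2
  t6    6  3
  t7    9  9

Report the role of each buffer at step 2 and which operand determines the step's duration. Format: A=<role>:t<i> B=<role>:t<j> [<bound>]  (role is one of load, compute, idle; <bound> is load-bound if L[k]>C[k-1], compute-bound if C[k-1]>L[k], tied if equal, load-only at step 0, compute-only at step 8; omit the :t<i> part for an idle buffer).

step 0: L[0]=3 → dur=3, Σ=3 | A=load:t0 B=idle [load-only]
step 1: L[1]=2 C[0]=8 → dur=8, Σ=11 | A=compute:t0 B=load:t1 [compute-bound]
step 2: L[2]=5 C[1]=5 → dur=5, Σ=16 | A=load:t2 B=compute:t1 [tied]
step 3: L[3]=3 C[2]=7 → dur=7, Σ=23 | A=compute:t2 B=load:t3 [compute-bound]
step 4: L[4]=9 C[3]=8 → dur=9, Σ=32 | A=load:t4 B=compute:t3 [load-bound]
step 5: L[5]=8 C[4]=9 → dur=9, Σ=41 | A=compute:t4 B=load:t5 [compute-bound]
step 6: L[6]=6 C[5]=2 → dur=6, Σ=47 | A=load:t6 B=compute:t5 [load-bound]
step 7: L[7]=9 C[6]=3 → dur=9, Σ=56 | A=compute:t6 B=load:t7 [load-bound]
step 8: C[7]=9 → dur=9, Σ=65 | A=idle B=compute:t7 [compute-only]

step 2: A=load:t2 B=compute:t1 [tied]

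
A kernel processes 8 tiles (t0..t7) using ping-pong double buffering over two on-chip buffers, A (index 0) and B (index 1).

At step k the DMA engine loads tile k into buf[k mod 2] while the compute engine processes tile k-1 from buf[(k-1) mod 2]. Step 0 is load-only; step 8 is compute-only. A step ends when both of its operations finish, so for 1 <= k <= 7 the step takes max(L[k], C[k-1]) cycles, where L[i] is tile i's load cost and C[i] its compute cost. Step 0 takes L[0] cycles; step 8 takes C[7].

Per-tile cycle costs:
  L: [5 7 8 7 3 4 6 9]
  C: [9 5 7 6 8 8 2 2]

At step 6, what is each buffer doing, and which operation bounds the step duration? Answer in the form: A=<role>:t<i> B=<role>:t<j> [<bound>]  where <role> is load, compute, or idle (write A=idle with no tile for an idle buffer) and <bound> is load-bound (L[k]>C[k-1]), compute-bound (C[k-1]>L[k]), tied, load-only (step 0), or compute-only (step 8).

step 6: A=load:t6 B=compute:t5 [compute-bound]

k=0 load=t0/5c comp=- wait=5 total=5
k=1 load=t1/7c comp=t0/9c wait=9 total=14
k=2 load=t2/8c comp=t1/5c wait=8 total=22
k=3 load=t3/7c comp=t2/7c wait=7 total=29
k=4 load=t4/3c comp=t3/6c wait=6 total=35
k=5 load=t5/4c comp=t4/8c wait=8 total=43
k=6 load=t6/6c comp=t5/8c wait=8 total=51
k=7 load=t7/9c comp=t6/2c wait=9 total=60
k=8 load=- comp=t7/2c wait=2 total=62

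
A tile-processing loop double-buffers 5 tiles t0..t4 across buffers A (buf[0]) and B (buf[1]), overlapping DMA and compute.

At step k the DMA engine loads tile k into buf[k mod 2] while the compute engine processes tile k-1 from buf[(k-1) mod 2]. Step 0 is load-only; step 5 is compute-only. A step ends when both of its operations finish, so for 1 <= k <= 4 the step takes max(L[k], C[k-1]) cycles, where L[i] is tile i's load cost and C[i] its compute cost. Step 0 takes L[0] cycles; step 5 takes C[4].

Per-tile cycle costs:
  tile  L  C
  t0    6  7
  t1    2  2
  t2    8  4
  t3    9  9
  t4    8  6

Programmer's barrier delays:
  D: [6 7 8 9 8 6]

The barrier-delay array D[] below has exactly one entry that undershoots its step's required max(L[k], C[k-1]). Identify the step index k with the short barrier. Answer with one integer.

k=0 barrier L[0]=6→6c, D[0]=6 ok
k=1 barrier max(L[1]=2,C[0]=7)→7c, D[1]=7 ok
k=2 barrier max(L[2]=8,C[1]=2)→8c, D[2]=8 ok
k=3 barrier max(L[3]=9,C[2]=4)→9c, D[3]=9 ok
k=4 barrier max(L[4]=8,C[3]=9)→9c, D[4]=8 SHORT
k=5 barrier C[4]=6→6c, D[5]=6 ok

hazard at step 4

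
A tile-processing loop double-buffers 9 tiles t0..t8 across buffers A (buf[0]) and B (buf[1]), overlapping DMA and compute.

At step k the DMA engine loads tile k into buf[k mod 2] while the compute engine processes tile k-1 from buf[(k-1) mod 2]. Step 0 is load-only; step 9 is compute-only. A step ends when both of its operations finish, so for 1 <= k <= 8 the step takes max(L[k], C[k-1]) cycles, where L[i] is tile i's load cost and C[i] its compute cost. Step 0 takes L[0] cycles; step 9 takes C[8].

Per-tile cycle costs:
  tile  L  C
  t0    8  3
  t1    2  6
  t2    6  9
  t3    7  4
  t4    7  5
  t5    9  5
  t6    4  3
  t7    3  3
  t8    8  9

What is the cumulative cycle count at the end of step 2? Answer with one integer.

end_cycle[2] = 17

[0] DMA t0→A (8c) ∥ CU idle ⇒ 8c, clock 8
[1] DMA t1→B (2c) ∥ CU A:t0 (3c) ⇒ 3c, clock 11
[2] DMA t2→A (6c) ∥ CU B:t1 (6c) ⇒ 6c, clock 17
[3] DMA t3→B (7c) ∥ CU A:t2 (9c) ⇒ 9c, clock 26
[4] DMA t4→A (7c) ∥ CU B:t3 (4c) ⇒ 7c, clock 33
[5] DMA t5→B (9c) ∥ CU A:t4 (5c) ⇒ 9c, clock 42
[6] DMA t6→A (4c) ∥ CU B:t5 (5c) ⇒ 5c, clock 47
[7] DMA t7→B (3c) ∥ CU A:t6 (3c) ⇒ 3c, clock 50
[8] DMA t8→A (8c) ∥ CU B:t7 (3c) ⇒ 8c, clock 58
[9] DMA idle ∥ CU A:t8 (9c) ⇒ 9c, clock 67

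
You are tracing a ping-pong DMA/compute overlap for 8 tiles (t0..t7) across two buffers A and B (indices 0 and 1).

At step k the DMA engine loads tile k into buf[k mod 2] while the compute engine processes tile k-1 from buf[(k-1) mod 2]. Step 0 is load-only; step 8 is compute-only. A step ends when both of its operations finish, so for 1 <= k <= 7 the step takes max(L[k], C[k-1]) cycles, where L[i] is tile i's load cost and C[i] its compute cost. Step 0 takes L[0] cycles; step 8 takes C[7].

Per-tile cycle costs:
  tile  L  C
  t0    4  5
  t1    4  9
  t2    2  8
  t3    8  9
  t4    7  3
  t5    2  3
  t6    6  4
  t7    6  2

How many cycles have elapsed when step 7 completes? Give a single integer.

[0] DMA t0→A (4c) ∥ CU idle ⇒ 4c, clock 4
[1] DMA t1→B (4c) ∥ CU A:t0 (5c) ⇒ 5c, clock 9
[2] DMA t2→A (2c) ∥ CU B:t1 (9c) ⇒ 9c, clock 18
[3] DMA t3→B (8c) ∥ CU A:t2 (8c) ⇒ 8c, clock 26
[4] DMA t4→A (7c) ∥ CU B:t3 (9c) ⇒ 9c, clock 35
[5] DMA t5→B (2c) ∥ CU A:t4 (3c) ⇒ 3c, clock 38
[6] DMA t6→A (6c) ∥ CU B:t5 (3c) ⇒ 6c, clock 44
[7] DMA t7→B (6c) ∥ CU A:t6 (4c) ⇒ 6c, clock 50
[8] DMA idle ∥ CU B:t7 (2c) ⇒ 2c, clock 52

end_cycle[7] = 50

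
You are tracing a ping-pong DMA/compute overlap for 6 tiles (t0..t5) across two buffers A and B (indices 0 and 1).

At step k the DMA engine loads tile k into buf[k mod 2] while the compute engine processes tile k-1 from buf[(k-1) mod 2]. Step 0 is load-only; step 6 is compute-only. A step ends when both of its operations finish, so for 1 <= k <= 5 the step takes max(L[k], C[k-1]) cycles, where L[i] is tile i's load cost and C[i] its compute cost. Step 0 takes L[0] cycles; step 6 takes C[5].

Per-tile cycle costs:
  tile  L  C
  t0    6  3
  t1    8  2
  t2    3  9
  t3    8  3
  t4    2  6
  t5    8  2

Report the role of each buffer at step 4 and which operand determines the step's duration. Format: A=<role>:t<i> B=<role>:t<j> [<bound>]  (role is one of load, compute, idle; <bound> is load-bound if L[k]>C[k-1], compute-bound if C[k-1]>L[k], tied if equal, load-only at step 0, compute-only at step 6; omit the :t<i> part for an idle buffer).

[0] DMA t0→A (6c) ∥ CU idle ⇒ 6c, clock 6
[1] DMA t1→B (8c) ∥ CU A:t0 (3c) ⇒ 8c, clock 14
[2] DMA t2→A (3c) ∥ CU B:t1 (2c) ⇒ 3c, clock 17
[3] DMA t3→B (8c) ∥ CU A:t2 (9c) ⇒ 9c, clock 26
[4] DMA t4→A (2c) ∥ CU B:t3 (3c) ⇒ 3c, clock 29
[5] DMA t5→B (8c) ∥ CU A:t4 (6c) ⇒ 8c, clock 37
[6] DMA idle ∥ CU B:t5 (2c) ⇒ 2c, clock 39

step 4: A=load:t4 B=compute:t3 [compute-bound]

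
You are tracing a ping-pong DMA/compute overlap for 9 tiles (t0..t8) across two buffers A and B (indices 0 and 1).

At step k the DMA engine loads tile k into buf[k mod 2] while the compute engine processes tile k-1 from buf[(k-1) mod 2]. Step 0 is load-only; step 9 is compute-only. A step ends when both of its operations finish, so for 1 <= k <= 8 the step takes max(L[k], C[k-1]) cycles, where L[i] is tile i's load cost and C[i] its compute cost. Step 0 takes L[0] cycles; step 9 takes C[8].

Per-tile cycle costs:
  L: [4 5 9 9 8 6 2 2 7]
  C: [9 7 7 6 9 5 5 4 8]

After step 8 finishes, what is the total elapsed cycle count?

[0] DMA t0→A (4c) ∥ CU idle ⇒ 4c, clock 4
[1] DMA t1→B (5c) ∥ CU A:t0 (9c) ⇒ 9c, clock 13
[2] DMA t2→A (9c) ∥ CU B:t1 (7c) ⇒ 9c, clock 22
[3] DMA t3→B (9c) ∥ CU A:t2 (7c) ⇒ 9c, clock 31
[4] DMA t4→A (8c) ∥ CU B:t3 (6c) ⇒ 8c, clock 39
[5] DMA t5→B (6c) ∥ CU A:t4 (9c) ⇒ 9c, clock 48
[6] DMA t6→A (2c) ∥ CU B:t5 (5c) ⇒ 5c, clock 53
[7] DMA t7→B (2c) ∥ CU A:t6 (5c) ⇒ 5c, clock 58
[8] DMA t8→A (7c) ∥ CU B:t7 (4c) ⇒ 7c, clock 65
[9] DMA idle ∥ CU A:t8 (8c) ⇒ 8c, clock 73

end_cycle[8] = 65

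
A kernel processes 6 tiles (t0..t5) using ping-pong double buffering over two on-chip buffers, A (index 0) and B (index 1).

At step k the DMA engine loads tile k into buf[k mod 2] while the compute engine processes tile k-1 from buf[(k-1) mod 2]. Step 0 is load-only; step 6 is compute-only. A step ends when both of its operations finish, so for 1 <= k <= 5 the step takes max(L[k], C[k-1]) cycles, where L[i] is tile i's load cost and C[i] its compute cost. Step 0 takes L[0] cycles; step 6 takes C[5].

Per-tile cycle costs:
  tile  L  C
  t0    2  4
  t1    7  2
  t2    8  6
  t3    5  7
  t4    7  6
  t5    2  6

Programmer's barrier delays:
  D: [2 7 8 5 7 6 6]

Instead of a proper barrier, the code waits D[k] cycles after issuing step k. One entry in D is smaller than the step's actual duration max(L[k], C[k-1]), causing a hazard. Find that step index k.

step 0: need L[0]=2 = 2; D[0]=2 ok
step 1: need max(L[1]=7,C[0]=4) = 7; D[1]=7 ok
step 2: need max(L[2]=8,C[1]=2) = 8; D[2]=8 ok
step 3: need max(L[3]=5,C[2]=6) = 6; D[3]=5 SHORT
step 4: need max(L[4]=7,C[3]=7) = 7; D[4]=7 ok
step 5: need max(L[5]=2,C[4]=6) = 6; D[5]=6 ok
step 6: need C[5]=6 = 6; D[6]=6 ok

hazard at step 3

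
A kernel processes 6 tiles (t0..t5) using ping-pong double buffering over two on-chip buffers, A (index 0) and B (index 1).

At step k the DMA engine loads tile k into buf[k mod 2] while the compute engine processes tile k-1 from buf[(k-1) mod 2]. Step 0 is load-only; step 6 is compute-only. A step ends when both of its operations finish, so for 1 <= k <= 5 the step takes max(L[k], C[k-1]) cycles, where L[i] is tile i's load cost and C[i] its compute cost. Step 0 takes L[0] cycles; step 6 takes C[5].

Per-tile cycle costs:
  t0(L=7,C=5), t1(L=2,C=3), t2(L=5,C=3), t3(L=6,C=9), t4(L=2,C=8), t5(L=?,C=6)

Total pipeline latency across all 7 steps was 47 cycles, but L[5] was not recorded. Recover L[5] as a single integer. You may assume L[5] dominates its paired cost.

L[5] = 9

step 0 | dur = L[0]=7 = 7
step 1 | dur = max(L[1]=2, C[0]=5) = 5
step 2 | dur = max(L[2]=5, C[1]=3) = 5
step 3 | dur = max(L[3]=6, C[2]=3) = 6
step 4 | dur = max(L[4]=2, C[3]=9) = 9
step 5 | dur = max(L[5]=?, C[4]=8) = L[5]  (unknown; binding)
step 6 | dur = C[5]=6 = 6
sum of known step durations = 38
dur[5] = total - known = 47 - 38 = 9
L[5] is the binding max in step 5, so L[5] = dur[5] = 9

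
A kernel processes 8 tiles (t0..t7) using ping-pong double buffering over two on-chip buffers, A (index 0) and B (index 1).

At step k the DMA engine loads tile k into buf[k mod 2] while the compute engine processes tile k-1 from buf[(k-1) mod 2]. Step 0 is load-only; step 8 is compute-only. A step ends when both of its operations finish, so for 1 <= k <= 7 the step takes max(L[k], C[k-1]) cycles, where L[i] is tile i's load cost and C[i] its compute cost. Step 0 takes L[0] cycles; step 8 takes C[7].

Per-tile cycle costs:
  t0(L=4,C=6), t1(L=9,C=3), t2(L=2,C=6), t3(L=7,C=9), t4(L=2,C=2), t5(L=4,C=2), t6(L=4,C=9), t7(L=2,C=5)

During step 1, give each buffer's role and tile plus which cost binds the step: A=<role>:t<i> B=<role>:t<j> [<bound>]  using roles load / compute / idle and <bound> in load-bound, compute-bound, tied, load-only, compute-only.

step 1: A=compute:t0 B=load:t1 [load-bound]

  0. 4=4c; end=4; A:t0 B:-
  1. max(9,6)=9c; end=13; A:t0 B:t1
  2. max(2,3)=3c; end=16; A:t2 B:t1
  3. max(7,6)=7c; end=23; A:t2 B:t3
  4. max(2,9)=9c; end=32; A:t4 B:t3
  5. max(4,2)=4c; end=36; A:t4 B:t5
  6. max(4,2)=4c; end=40; A:t6 B:t5
  7. max(2,9)=9c; end=49; A:t6 B:t7
  8. 5=5c; end=54; A:t6 B:t7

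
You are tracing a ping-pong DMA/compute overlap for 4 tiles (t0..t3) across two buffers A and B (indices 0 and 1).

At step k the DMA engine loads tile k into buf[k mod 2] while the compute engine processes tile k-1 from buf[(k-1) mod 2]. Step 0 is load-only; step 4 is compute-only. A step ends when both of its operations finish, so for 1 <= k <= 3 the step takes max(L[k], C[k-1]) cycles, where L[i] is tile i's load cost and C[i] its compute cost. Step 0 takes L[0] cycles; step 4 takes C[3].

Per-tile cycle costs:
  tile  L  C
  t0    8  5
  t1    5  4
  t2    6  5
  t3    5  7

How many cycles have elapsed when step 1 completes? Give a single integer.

[0] DMA t0→A (8c) ∥ CU idle ⇒ 8c, clock 8
[1] DMA t1→B (5c) ∥ CU A:t0 (5c) ⇒ 5c, clock 13
[2] DMA t2→A (6c) ∥ CU B:t1 (4c) ⇒ 6c, clock 19
[3] DMA t3→B (5c) ∥ CU A:t2 (5c) ⇒ 5c, clock 24
[4] DMA idle ∥ CU B:t3 (7c) ⇒ 7c, clock 31

end_cycle[1] = 13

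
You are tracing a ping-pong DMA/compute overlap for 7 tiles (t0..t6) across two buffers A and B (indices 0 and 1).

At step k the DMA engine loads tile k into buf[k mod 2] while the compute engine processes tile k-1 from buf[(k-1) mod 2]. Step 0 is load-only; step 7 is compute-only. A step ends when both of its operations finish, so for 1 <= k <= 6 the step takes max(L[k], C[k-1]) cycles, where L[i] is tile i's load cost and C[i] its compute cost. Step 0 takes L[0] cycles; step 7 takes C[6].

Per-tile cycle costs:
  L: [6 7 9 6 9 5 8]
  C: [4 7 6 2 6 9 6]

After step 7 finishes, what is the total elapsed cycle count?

end_cycle[7] = 58

  0. 6=6c; end=6; A:t0 B:-
  1. max(7,4)=7c; end=13; A:t0 B:t1
  2. max(9,7)=9c; end=22; A:t2 B:t1
  3. max(6,6)=6c; end=28; A:t2 B:t3
  4. max(9,2)=9c; end=37; A:t4 B:t3
  5. max(5,6)=6c; end=43; A:t4 B:t5
  6. max(8,9)=9c; end=52; A:t6 B:t5
  7. 6=6c; end=58; A:t6 B:t5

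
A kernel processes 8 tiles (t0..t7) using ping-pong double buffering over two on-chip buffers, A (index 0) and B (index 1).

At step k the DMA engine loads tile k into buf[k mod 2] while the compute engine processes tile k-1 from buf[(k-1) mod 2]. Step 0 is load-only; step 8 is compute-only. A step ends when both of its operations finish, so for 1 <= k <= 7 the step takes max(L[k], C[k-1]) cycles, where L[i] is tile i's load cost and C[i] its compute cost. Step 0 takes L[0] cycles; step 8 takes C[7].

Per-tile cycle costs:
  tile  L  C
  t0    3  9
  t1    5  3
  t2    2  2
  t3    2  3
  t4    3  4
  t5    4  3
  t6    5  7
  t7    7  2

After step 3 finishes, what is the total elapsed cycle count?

[0] DMA t0→A (3c) ∥ CU idle ⇒ 3c, clock 3
[1] DMA t1→B (5c) ∥ CU A:t0 (9c) ⇒ 9c, clock 12
[2] DMA t2→A (2c) ∥ CU B:t1 (3c) ⇒ 3c, clock 15
[3] DMA t3→B (2c) ∥ CU A:t2 (2c) ⇒ 2c, clock 17
[4] DMA t4→A (3c) ∥ CU B:t3 (3c) ⇒ 3c, clock 20
[5] DMA t5→B (4c) ∥ CU A:t4 (4c) ⇒ 4c, clock 24
[6] DMA t6→A (5c) ∥ CU B:t5 (3c) ⇒ 5c, clock 29
[7] DMA t7→B (7c) ∥ CU A:t6 (7c) ⇒ 7c, clock 36
[8] DMA idle ∥ CU B:t7 (2c) ⇒ 2c, clock 38

end_cycle[3] = 17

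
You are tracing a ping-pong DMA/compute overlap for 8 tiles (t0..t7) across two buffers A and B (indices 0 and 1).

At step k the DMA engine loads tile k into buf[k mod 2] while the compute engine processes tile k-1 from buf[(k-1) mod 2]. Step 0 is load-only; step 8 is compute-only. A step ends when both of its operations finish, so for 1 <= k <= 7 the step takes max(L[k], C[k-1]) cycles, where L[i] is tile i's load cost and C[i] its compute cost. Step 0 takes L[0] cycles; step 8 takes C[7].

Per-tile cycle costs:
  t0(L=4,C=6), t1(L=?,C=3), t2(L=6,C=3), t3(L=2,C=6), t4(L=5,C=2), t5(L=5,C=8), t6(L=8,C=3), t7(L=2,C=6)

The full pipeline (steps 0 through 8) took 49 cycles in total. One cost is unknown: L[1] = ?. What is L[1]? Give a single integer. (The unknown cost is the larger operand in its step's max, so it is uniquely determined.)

step 0 | dur = L[0]=4 = 4
step 1 | dur = max(L[1]=?, C[0]=6) = L[1]  (unknown; binding)
step 2 | dur = max(L[2]=6, C[1]=3) = 6
step 3 | dur = max(L[3]=2, C[2]=3) = 3
step 4 | dur = max(L[4]=5, C[3]=6) = 6
step 5 | dur = max(L[5]=5, C[4]=2) = 5
step 6 | dur = max(L[6]=8, C[5]=8) = 8
step 7 | dur = max(L[7]=2, C[6]=3) = 3
step 8 | dur = C[7]=6 = 6
sum of known step durations = 41
dur[1] = total - known = 49 - 41 = 8
L[1] is the binding max in step 1, so L[1] = dur[1] = 8

L[1] = 8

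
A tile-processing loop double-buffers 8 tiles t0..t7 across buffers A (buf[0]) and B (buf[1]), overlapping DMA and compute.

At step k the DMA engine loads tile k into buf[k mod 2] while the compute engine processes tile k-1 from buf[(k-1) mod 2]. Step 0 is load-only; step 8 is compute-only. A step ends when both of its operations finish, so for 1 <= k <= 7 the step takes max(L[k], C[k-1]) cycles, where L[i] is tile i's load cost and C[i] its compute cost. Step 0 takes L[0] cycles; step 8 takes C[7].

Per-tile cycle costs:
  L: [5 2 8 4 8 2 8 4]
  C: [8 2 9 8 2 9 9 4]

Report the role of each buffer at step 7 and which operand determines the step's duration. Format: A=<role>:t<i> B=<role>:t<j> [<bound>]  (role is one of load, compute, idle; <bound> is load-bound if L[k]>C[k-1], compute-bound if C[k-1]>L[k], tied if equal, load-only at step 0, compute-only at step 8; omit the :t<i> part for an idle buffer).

step 7: A=compute:t6 B=load:t7 [compute-bound]

  0. 5=5c; end=5; A:t0 B:-
  1. max(2,8)=8c; end=13; A:t0 B:t1
  2. max(8,2)=8c; end=21; A:t2 B:t1
  3. max(4,9)=9c; end=30; A:t2 B:t3
  4. max(8,8)=8c; end=38; A:t4 B:t3
  5. max(2,2)=2c; end=40; A:t4 B:t5
  6. max(8,9)=9c; end=49; A:t6 B:t5
  7. max(4,9)=9c; end=58; A:t6 B:t7
  8. 4=4c; end=62; A:t6 B:t7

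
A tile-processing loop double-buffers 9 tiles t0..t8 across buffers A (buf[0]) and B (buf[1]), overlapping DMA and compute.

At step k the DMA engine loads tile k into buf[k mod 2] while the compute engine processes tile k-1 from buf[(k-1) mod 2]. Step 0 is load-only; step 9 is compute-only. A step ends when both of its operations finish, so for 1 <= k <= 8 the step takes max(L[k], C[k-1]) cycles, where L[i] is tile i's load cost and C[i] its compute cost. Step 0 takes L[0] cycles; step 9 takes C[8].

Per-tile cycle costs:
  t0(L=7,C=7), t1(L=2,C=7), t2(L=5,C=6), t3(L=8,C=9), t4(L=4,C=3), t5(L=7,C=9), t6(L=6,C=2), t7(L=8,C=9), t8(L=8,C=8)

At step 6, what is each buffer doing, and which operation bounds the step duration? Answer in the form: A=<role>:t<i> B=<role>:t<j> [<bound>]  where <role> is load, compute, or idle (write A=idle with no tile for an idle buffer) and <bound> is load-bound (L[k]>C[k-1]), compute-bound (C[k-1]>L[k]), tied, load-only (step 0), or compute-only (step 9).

  0. 7=7c; end=7; A:t0 B:-
  1. max(2,7)=7c; end=14; A:t0 B:t1
  2. max(5,7)=7c; end=21; A:t2 B:t1
  3. max(8,6)=8c; end=29; A:t2 B:t3
  4. max(4,9)=9c; end=38; A:t4 B:t3
  5. max(7,3)=7c; end=45; A:t4 B:t5
  6. max(6,9)=9c; end=54; A:t6 B:t5
  7. max(8,2)=8c; end=62; A:t6 B:t7
  8. max(8,9)=9c; end=71; A:t8 B:t7
  9. 8=8c; end=79; A:t8 B:t7

step 6: A=load:t6 B=compute:t5 [compute-bound]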